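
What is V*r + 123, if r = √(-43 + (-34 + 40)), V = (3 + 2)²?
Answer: 123 + 25*I*√37 ≈ 123.0 + 152.07*I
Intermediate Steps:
V = 25 (V = 5² = 25)
r = I*√37 (r = √(-43 + 6) = √(-37) = I*√37 ≈ 6.0828*I)
V*r + 123 = 25*(I*√37) + 123 = 25*I*√37 + 123 = 123 + 25*I*√37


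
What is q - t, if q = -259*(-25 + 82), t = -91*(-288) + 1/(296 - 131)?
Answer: -6760216/165 ≈ -40971.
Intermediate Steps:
t = 4324321/165 (t = 26208 + 1/165 = 4324321/165 ≈ 26208.)
q = -14763 (q = -259*57 = -14763)
q - t = -14763 - 1*4324321/165 = -14763 - 4324321/165 = -6760216/165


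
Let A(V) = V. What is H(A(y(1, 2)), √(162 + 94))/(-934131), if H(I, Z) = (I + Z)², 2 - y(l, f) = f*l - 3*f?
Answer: -44/84921 ≈ -0.00051813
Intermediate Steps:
y(l, f) = 2 + 3*f - f*l (y(l, f) = 2 - (f*l - 3*f) = 2 - (-3*f + f*l) = 2 + (3*f - f*l) = 2 + 3*f - f*l)
H(A(y(1, 2)), √(162 + 94))/(-934131) = ((2 + 3*2 - 1*2*1) + √(162 + 94))²/(-934131) = ((2 + 6 - 2) + √256)²*(-1/934131) = (6 + 16)²*(-1/934131) = 22²*(-1/934131) = 484*(-1/934131) = -44/84921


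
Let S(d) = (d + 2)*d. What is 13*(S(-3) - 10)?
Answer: -91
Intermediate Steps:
S(d) = d*(2 + d) (S(d) = (2 + d)*d = d*(2 + d))
13*(S(-3) - 10) = 13*(-3*(2 - 3) - 10) = 13*(-3*(-1) - 10) = 13*(3 - 10) = 13*(-7) = -91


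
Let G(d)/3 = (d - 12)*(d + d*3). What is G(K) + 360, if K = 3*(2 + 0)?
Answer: -72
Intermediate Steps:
K = 6 (K = 3*2 = 6)
G(d) = 12*d*(-12 + d) (G(d) = 3*((d - 12)*(d + d*3)) = 3*((-12 + d)*(d + 3*d)) = 3*((-12 + d)*(4*d)) = 3*(4*d*(-12 + d)) = 12*d*(-12 + d))
G(K) + 360 = 12*6*(-12 + 6) + 360 = 12*6*(-6) + 360 = -432 + 360 = -72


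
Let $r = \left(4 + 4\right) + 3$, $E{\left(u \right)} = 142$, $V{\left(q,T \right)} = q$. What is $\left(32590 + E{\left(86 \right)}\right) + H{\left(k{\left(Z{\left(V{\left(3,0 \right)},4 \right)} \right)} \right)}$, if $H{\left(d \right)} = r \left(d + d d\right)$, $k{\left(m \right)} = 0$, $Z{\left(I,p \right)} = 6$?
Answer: $32732$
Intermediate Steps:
$r = 11$ ($r = 8 + 3 = 11$)
$H{\left(d \right)} = 11 d + 11 d^{2}$ ($H{\left(d \right)} = 11 \left(d + d d\right) = 11 \left(d + d^{2}\right) = 11 d + 11 d^{2}$)
$\left(32590 + E{\left(86 \right)}\right) + H{\left(k{\left(Z{\left(V{\left(3,0 \right)},4 \right)} \right)} \right)} = \left(32590 + 142\right) + 11 \cdot 0 \left(1 + 0\right) = 32732 + 11 \cdot 0 \cdot 1 = 32732 + 0 = 32732$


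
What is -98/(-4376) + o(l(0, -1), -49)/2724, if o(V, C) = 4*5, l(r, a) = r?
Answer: 44309/1490028 ≈ 0.029737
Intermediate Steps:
o(V, C) = 20
-98/(-4376) + o(l(0, -1), -49)/2724 = -98/(-4376) + 20/2724 = -98*(-1/4376) + 20*(1/2724) = 49/2188 + 5/681 = 44309/1490028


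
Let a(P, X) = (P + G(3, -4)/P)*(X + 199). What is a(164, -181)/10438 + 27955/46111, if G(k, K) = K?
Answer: 8771821222/9866785669 ≈ 0.88902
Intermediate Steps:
a(P, X) = (199 + X)*(P - 4/P) (a(P, X) = (P - 4/P)*(X + 199) = (P - 4/P)*(199 + X) = (199 + X)*(P - 4/P))
a(164, -181)/10438 + 27955/46111 = ((-796 - 4*(-181) + 164²*(199 - 181))/164)/10438 + 27955/46111 = ((-796 + 724 + 26896*18)/164)*(1/10438) + 27955*(1/46111) = ((-796 + 724 + 484128)/164)*(1/10438) + 27955/46111 = ((1/164)*484056)*(1/10438) + 27955/46111 = (121014/41)*(1/10438) + 27955/46111 = 60507/213979 + 27955/46111 = 8771821222/9866785669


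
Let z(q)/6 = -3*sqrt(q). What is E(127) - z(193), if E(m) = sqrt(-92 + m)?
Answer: sqrt(35) + 18*sqrt(193) ≈ 255.98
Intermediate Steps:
z(q) = -18*sqrt(q) (z(q) = 6*(-3*sqrt(q)) = -18*sqrt(q))
E(127) - z(193) = sqrt(-92 + 127) - (-18)*sqrt(193) = sqrt(35) + 18*sqrt(193)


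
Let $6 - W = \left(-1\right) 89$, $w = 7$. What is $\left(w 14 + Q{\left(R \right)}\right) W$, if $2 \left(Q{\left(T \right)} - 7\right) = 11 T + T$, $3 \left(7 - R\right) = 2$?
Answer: $13585$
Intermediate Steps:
$R = \frac{19}{3}$ ($R = 7 - \frac{2}{3} = \frac{19}{3} \approx 6.3333$)
$W = 95$ ($W = 6 - \left(-1\right) 89 = 6 - -89 = 6 + 89 = 95$)
$Q{\left(T \right)} = 7 + 6 T$ ($Q{\left(T \right)} = 7 + \frac{11 T + T}{2} = 7 + \frac{12 T}{2} = 7 + 6 T$)
$\left(w 14 + Q{\left(R \right)}\right) W = \left(7 \cdot 14 + \left(7 + 6 \cdot \frac{19}{3}\right)\right) 95 = \left(98 + \left(7 + 38\right)\right) 95 = \left(98 + 45\right) 95 = 143 \cdot 95 = 13585$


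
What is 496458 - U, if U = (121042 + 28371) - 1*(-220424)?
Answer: 126621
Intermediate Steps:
U = 369837 (U = 149413 + 220424 = 369837)
496458 - U = 496458 - 1*369837 = 496458 - 369837 = 126621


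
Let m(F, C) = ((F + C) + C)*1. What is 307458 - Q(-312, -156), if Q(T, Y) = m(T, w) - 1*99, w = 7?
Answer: 307855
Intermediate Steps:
m(F, C) = F + 2*C (m(F, C) = ((C + F) + C)*1 = (F + 2*C)*1 = F + 2*C)
Q(T, Y) = -85 + T (Q(T, Y) = (T + 2*7) - 1*99 = (T + 14) - 99 = (14 + T) - 99 = -85 + T)
307458 - Q(-312, -156) = 307458 - (-85 - 312) = 307458 - 1*(-397) = 307458 + 397 = 307855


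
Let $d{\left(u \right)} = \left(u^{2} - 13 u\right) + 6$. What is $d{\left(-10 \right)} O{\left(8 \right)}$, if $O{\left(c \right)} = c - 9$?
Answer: $-236$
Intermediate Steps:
$d{\left(u \right)} = 6 + u^{2} - 13 u$
$O{\left(c \right)} = -9 + c$
$d{\left(-10 \right)} O{\left(8 \right)} = \left(6 + \left(-10\right)^{2} - -130\right) \left(-9 + 8\right) = \left(6 + 100 + 130\right) \left(-1\right) = 236 \left(-1\right) = -236$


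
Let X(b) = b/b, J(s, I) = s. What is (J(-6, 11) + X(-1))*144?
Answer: -720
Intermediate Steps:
X(b) = 1
(J(-6, 11) + X(-1))*144 = (-6 + 1)*144 = -5*144 = -720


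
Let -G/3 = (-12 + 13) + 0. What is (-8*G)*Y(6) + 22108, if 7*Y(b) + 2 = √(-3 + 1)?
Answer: 154708/7 + 24*I*√2/7 ≈ 22101.0 + 4.8487*I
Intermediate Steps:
G = -3 (G = -3*((-12 + 13) + 0) = -3*(1 + 0) = -3*1 = -3)
Y(b) = -2/7 + I*√2/7 (Y(b) = -2/7 + √(-3 + 1)/7 = -2/7 + √(-2)/7 = -2/7 + (I*√2)/7 = -2/7 + I*√2/7)
(-8*G)*Y(6) + 22108 = (-8*(-3))*(-2/7 + I*√2/7) + 22108 = 24*(-2/7 + I*√2/7) + 22108 = (-48/7 + 24*I*√2/7) + 22108 = 154708/7 + 24*I*√2/7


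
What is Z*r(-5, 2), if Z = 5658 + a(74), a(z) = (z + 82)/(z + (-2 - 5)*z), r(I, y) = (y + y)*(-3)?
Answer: -2511996/37 ≈ -67892.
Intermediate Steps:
r(I, y) = -6*y (r(I, y) = (2*y)*(-3) = -6*y)
a(z) = -(82 + z)/(6*z) (a(z) = (82 + z)/(z - 7*z) = (82 + z)/((-6*z)) = (82 + z)*(-1/(6*z)) = -(82 + z)/(6*z))
Z = 209333/37 (Z = 5658 + (⅙)*(-82 - 1*74)/74 = 5658 + (⅙)*(1/74)*(-82 - 74) = 5658 + (⅙)*(1/74)*(-156) = 5658 - 13/37 = 209333/37 ≈ 5657.6)
Z*r(-5, 2) = 209333*(-6*2)/37 = (209333/37)*(-12) = -2511996/37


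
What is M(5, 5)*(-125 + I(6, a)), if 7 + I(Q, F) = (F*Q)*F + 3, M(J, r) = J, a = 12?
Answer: 3675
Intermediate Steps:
I(Q, F) = -4 + Q*F² (I(Q, F) = -7 + ((F*Q)*F + 3) = -7 + (Q*F² + 3) = -7 + (3 + Q*F²) = -4 + Q*F²)
M(5, 5)*(-125 + I(6, a)) = 5*(-125 + (-4 + 6*12²)) = 5*(-125 + (-4 + 6*144)) = 5*(-125 + (-4 + 864)) = 5*(-125 + 860) = 5*735 = 3675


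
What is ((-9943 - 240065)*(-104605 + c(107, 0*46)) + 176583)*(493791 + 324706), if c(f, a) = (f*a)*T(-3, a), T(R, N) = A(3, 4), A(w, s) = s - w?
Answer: 21405549154935231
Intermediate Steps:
T(R, N) = 1 (T(R, N) = 4 - 1*3 = 4 - 3 = 1)
c(f, a) = a*f (c(f, a) = (f*a)*1 = (a*f)*1 = a*f)
((-9943 - 240065)*(-104605 + c(107, 0*46)) + 176583)*(493791 + 324706) = ((-9943 - 240065)*(-104605 + (0*46)*107) + 176583)*(493791 + 324706) = (-250008*(-104605 + 0*107) + 176583)*818497 = (-250008*(-104605 + 0) + 176583)*818497 = (-250008*(-104605) + 176583)*818497 = (26152086840 + 176583)*818497 = 26152263423*818497 = 21405549154935231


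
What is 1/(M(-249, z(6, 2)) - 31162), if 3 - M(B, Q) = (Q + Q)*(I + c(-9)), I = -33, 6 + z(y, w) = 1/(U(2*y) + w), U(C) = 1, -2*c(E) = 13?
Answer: -3/94820 ≈ -3.1639e-5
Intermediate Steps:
c(E) = -13/2 (c(E) = -½*13 = -13/2)
z(y, w) = -6 + 1/(1 + w)
M(B, Q) = 3 + 79*Q (M(B, Q) = 3 - (Q + Q)*(-33 - 13/2) = 3 - 2*Q*(-79)/2 = 3 - (-79)*Q = 3 + 79*Q)
1/(M(-249, z(6, 2)) - 31162) = 1/((3 + 79*((-5 - 6*2)/(1 + 2))) - 31162) = 1/((3 + 79*((-5 - 12)/3)) - 31162) = 1/((3 + 79*((⅓)*(-17))) - 31162) = 1/((3 + 79*(-17/3)) - 31162) = 1/((3 - 1343/3) - 31162) = 1/(-1334/3 - 31162) = 1/(-94820/3) = -3/94820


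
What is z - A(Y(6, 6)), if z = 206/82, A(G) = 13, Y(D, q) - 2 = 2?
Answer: -430/41 ≈ -10.488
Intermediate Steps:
Y(D, q) = 4 (Y(D, q) = 2 + 2 = 4)
z = 103/41 (z = 206*(1/82) = 103/41 ≈ 2.5122)
z - A(Y(6, 6)) = 103/41 - 1*13 = 103/41 - 13 = -430/41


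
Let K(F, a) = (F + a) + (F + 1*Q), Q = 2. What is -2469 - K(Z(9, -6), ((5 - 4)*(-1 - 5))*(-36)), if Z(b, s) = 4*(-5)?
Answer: -2647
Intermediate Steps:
Z(b, s) = -20
K(F, a) = 2 + a + 2*F (K(F, a) = (F + a) + (F + 1*2) = (F + a) + (F + 2) = (F + a) + (2 + F) = 2 + a + 2*F)
-2469 - K(Z(9, -6), ((5 - 4)*(-1 - 5))*(-36)) = -2469 - (2 + ((5 - 4)*(-1 - 5))*(-36) + 2*(-20)) = -2469 - (2 + (1*(-6))*(-36) - 40) = -2469 - (2 - 6*(-36) - 40) = -2469 - (2 + 216 - 40) = -2469 - 1*178 = -2469 - 178 = -2647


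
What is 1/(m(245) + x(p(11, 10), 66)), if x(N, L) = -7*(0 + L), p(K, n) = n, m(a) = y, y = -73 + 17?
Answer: -1/518 ≈ -0.0019305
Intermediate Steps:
y = -56
m(a) = -56
x(N, L) = -7*L
1/(m(245) + x(p(11, 10), 66)) = 1/(-56 - 7*66) = 1/(-56 - 462) = 1/(-518) = -1/518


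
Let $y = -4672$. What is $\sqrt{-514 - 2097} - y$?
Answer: $4672 + i \sqrt{2611} \approx 4672.0 + 51.098 i$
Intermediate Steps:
$\sqrt{-514 - 2097} - y = \sqrt{-514 - 2097} - -4672 = \sqrt{-2611} + 4672 = i \sqrt{2611} + 4672 = 4672 + i \sqrt{2611}$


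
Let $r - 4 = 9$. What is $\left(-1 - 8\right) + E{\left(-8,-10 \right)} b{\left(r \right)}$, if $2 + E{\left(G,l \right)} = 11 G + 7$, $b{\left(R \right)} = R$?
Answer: $-1088$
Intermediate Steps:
$r = 13$ ($r = 4 + 9 = 13$)
$E{\left(G,l \right)} = 5 + 11 G$ ($E{\left(G,l \right)} = -2 + \left(11 G + 7\right) = -2 + \left(7 + 11 G\right) = 5 + 11 G$)
$\left(-1 - 8\right) + E{\left(-8,-10 \right)} b{\left(r \right)} = \left(-1 - 8\right) + \left(5 + 11 \left(-8\right)\right) 13 = \left(-1 - 8\right) + \left(5 - 88\right) 13 = -9 - 1079 = -1088$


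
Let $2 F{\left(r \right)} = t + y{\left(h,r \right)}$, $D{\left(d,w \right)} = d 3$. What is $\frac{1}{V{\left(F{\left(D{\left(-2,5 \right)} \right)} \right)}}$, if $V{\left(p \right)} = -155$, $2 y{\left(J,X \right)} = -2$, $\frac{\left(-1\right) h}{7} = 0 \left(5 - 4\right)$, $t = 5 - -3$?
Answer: $- \frac{1}{155} \approx -0.0064516$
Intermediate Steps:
$t = 8$ ($t = 5 + 3 = 8$)
$h = 0$ ($h = - 7 \cdot 0 \left(5 - 4\right) = - 7 \cdot 0 \cdot 1 = \left(-7\right) 0 = 0$)
$y{\left(J,X \right)} = -1$ ($y{\left(J,X \right)} = \frac{1}{2} \left(-2\right) = -1$)
$D{\left(d,w \right)} = 3 d$
$F{\left(r \right)} = \frac{7}{2}$ ($F{\left(r \right)} = \frac{8 - 1}{2} = \frac{1}{2} \cdot 7 = \frac{7}{2}$)
$\frac{1}{V{\left(F{\left(D{\left(-2,5 \right)} \right)} \right)}} = \frac{1}{-155} = - \frac{1}{155}$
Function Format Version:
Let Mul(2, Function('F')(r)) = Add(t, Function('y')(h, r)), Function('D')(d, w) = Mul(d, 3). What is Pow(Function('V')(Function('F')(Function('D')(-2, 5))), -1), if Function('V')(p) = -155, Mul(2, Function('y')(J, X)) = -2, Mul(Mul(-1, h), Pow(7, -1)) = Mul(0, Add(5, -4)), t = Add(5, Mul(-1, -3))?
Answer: Rational(-1, 155) ≈ -0.0064516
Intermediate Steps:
t = 8 (t = Add(5, 3) = 8)
h = 0 (h = Mul(-7, Mul(0, Add(5, -4))) = Mul(-7, Mul(0, 1)) = Mul(-7, 0) = 0)
Function('y')(J, X) = -1 (Function('y')(J, X) = Mul(Rational(1, 2), -2) = -1)
Function('D')(d, w) = Mul(3, d)
Function('F')(r) = Rational(7, 2) (Function('F')(r) = Mul(Rational(1, 2), Add(8, -1)) = Mul(Rational(1, 2), 7) = Rational(7, 2))
Pow(Function('V')(Function('F')(Function('D')(-2, 5))), -1) = Pow(-155, -1) = Rational(-1, 155)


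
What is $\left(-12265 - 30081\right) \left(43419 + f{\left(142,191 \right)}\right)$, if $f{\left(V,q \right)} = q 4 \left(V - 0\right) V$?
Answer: $-654191285390$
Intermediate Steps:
$f{\left(V,q \right)} = 4 q V^{2}$ ($f{\left(V,q \right)} = 4 q \left(V + 0\right) V = 4 q V V = 4 V q V = 4 q V^{2}$)
$\left(-12265 - 30081\right) \left(43419 + f{\left(142,191 \right)}\right) = \left(-12265 - 30081\right) \left(43419 + 4 \cdot 191 \cdot 142^{2}\right) = - 42346 \left(43419 + 4 \cdot 191 \cdot 20164\right) = - 42346 \left(43419 + 15405296\right) = \left(-42346\right) 15448715 = -654191285390$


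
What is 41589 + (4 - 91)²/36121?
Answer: 1502243838/36121 ≈ 41589.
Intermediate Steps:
41589 + (4 - 91)²/36121 = 41589 + (-87)²*(1/36121) = 41589 + 7569*(1/36121) = 41589 + 7569/36121 = 1502243838/36121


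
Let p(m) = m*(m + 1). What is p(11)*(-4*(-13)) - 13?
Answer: 6851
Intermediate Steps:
p(m) = m*(1 + m)
p(11)*(-4*(-13)) - 13 = (11*(1 + 11))*(-4*(-13)) - 13 = (11*12)*52 - 13 = 132*52 - 13 = 6864 - 13 = 6851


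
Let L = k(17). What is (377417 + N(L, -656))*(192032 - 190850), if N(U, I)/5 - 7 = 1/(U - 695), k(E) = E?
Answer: 50414752847/113 ≈ 4.4615e+8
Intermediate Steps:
L = 17
N(U, I) = 35 + 5/(-695 + U) (N(U, I) = 35 + 5/(U - 695) = 35 + 5/(-695 + U))
(377417 + N(L, -656))*(192032 - 190850) = (377417 + 5*(-4864 + 7*17)/(-695 + 17))*(192032 - 190850) = (377417 + 5*(-4864 + 119)/(-678))*1182 = (377417 + 5*(-1/678)*(-4745))*1182 = (377417 + 23725/678)*1182 = (255912451/678)*1182 = 50414752847/113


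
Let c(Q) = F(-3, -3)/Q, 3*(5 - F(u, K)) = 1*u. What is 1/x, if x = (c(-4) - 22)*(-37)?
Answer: 2/1739 ≈ 0.0011501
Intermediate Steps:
F(u, K) = 5 - u/3
c(Q) = 6/Q (c(Q) = (5 - 1/3*(-3))/Q = (5 + 1)/Q = 6/Q)
x = 1739/2 (x = (6/(-4) - 22)*(-37) = (6*(-1/4) - 22)*(-37) = (-3/2 - 22)*(-37) = -47/2*(-37) = 1739/2 ≈ 869.50)
1/x = 1/(1739/2) = 2/1739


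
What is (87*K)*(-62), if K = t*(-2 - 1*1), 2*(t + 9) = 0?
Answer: -145638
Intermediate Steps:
t = -9 (t = -9 + (½)*0 = -9 + 0 = -9)
K = 27 (K = -9*(-2 - 1*1) = -9*(-2 - 1) = -9*(-3) = 27)
(87*K)*(-62) = (87*27)*(-62) = 2349*(-62) = -145638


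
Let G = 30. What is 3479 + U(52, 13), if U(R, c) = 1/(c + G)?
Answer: 149598/43 ≈ 3479.0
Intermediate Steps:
U(R, c) = 1/(30 + c) (U(R, c) = 1/(c + 30) = 1/(30 + c))
3479 + U(52, 13) = 3479 + 1/(30 + 13) = 3479 + 1/43 = 149598/43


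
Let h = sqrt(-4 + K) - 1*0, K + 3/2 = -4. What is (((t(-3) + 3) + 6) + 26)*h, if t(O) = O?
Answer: 16*I*sqrt(38) ≈ 98.631*I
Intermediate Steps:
K = -11/2 (K = -3/2 - 4 = -11/2 ≈ -5.5000)
h = I*sqrt(38)/2 (h = sqrt(-4 - 11/2) - 1*0 = sqrt(-19/2) + 0 = I*sqrt(38)/2 + 0 = I*sqrt(38)/2 ≈ 3.0822*I)
(((t(-3) + 3) + 6) + 26)*h = (((-3 + 3) + 6) + 26)*(I*sqrt(38)/2) = ((0 + 6) + 26)*(I*sqrt(38)/2) = (6 + 26)*(I*sqrt(38)/2) = 32*(I*sqrt(38)/2) = 16*I*sqrt(38)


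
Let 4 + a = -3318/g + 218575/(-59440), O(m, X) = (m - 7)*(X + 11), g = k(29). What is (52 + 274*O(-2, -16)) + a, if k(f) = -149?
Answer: 21958230785/1771312 ≈ 12397.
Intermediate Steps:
g = -149
O(m, X) = (-7 + m)*(11 + X)
a = 25845601/1771312 (a = -4 + (-3318/(-149) + 218575/(-59440)) = -4 + (-3318*(-1/149) + 218575*(-1/59440)) = -4 + (3318/149 - 43715/11888) = -4 + 32930849/1771312 = 25845601/1771312 ≈ 14.591)
(52 + 274*O(-2, -16)) + a = (52 + 274*(-77 - 7*(-16) + 11*(-2) - 16*(-2))) + 25845601/1771312 = (52 + 274*(-77 + 112 - 22 + 32)) + 25845601/1771312 = (52 + 274*45) + 25845601/1771312 = (52 + 12330) + 25845601/1771312 = 12382 + 25845601/1771312 = 21958230785/1771312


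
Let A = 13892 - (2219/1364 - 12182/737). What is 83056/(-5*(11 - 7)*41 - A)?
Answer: -7590321728/1345862151 ≈ -5.6397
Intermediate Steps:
A = 1270923991/91388 (A = 13892 - (2219*(1/1364) - 12182*1/737) = 13892 - (2219/1364 - 12182/737) = 13892 - 1*(-1361895/91388) = 13892 + 1361895/91388 = 1270923991/91388 ≈ 13907.)
83056/(-5*(11 - 7)*41 - A) = 83056/(-5*(11 - 7)*41 - 1*1270923991/91388) = 83056/(-5*4*41 - 1270923991/91388) = 83056/(-20*41 - 1270923991/91388) = 83056/(-820 - 1270923991/91388) = 83056/(-1345862151/91388) = 83056*(-91388/1345862151) = -7590321728/1345862151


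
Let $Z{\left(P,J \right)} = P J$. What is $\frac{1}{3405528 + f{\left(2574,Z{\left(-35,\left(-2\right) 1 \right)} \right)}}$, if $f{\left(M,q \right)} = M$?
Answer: $\frac{1}{3408102} \approx 2.9342 \cdot 10^{-7}$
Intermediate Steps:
$Z{\left(P,J \right)} = J P$
$\frac{1}{3405528 + f{\left(2574,Z{\left(-35,\left(-2\right) 1 \right)} \right)}} = \frac{1}{3405528 + 2574} = \frac{1}{3408102}$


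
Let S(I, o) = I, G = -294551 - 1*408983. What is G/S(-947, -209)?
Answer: 703534/947 ≈ 742.91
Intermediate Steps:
G = -703534 (G = -294551 - 408983 = -703534)
G/S(-947, -209) = -703534/(-947) = -703534*(-1/947) = 703534/947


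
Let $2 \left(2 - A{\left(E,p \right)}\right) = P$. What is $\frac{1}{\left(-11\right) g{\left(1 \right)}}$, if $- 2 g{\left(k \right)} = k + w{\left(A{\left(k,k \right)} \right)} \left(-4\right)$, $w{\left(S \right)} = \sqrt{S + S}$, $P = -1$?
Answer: $- \frac{2}{869} - \frac{8 \sqrt{5}}{869} \approx -0.022887$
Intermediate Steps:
$A{\left(E,p \right)} = \frac{5}{2}$ ($A{\left(E,p \right)} = 2 - - \frac{1}{2} = 2 + \frac{1}{2} = \frac{5}{2}$)
$w{\left(S \right)} = \sqrt{2} \sqrt{S}$ ($w{\left(S \right)} = \sqrt{2 S} = \sqrt{2} \sqrt{S}$)
$g{\left(k \right)} = 2 \sqrt{5} - \frac{k}{2}$ ($g{\left(k \right)} = - \frac{k + \sqrt{2} \sqrt{\frac{5}{2}} \left(-4\right)}{2} = - \frac{k + \sqrt{2} \frac{\sqrt{10}}{2} \left(-4\right)}{2} = - \frac{k + \sqrt{5} \left(-4\right)}{2} = - \frac{k - 4 \sqrt{5}}{2} = 2 \sqrt{5} - \frac{k}{2}$)
$\frac{1}{\left(-11\right) g{\left(1 \right)}} = \frac{1}{\left(-11\right) \left(2 \sqrt{5} - \frac{1}{2}\right)} = \frac{1}{\left(-11\right) \left(- \frac{1}{2} + 2 \sqrt{5}\right)} = \frac{1}{\frac{11}{2} - 22 \sqrt{5}}$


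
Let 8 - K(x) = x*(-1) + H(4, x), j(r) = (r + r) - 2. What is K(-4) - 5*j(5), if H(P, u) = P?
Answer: -40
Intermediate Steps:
j(r) = -2 + 2*r (j(r) = 2*r - 2 = -2 + 2*r)
K(x) = 4 + x (K(x) = 8 - (x*(-1) + 4) = 8 - (-x + 4) = 8 - (4 - x) = 8 + (-4 + x) = 4 + x)
K(-4) - 5*j(5) = (4 - 4) - 5*(-2 + 2*5) = 0 - 5*(-2 + 10) = 0 - 5*8 = 0 - 40 = -40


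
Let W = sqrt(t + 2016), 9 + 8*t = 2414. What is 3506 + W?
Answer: 3506 + sqrt(37066)/4 ≈ 3554.1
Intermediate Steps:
t = 2405/8 (t = -9/8 + (1/8)*2414 = -9/8 + 1207/4 = 2405/8 ≈ 300.63)
W = sqrt(37066)/4 (W = sqrt(2405/8 + 2016) = sqrt(18533/8) = sqrt(37066)/4 ≈ 48.131)
3506 + W = 3506 + sqrt(37066)/4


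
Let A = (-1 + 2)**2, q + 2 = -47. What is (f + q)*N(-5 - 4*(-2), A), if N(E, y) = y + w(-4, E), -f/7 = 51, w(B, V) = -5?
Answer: 1624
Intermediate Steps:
f = -357 (f = -7*51 = -357)
q = -49 (q = -2 - 47 = -49)
A = 1 (A = 1**2 = 1)
N(E, y) = -5 + y (N(E, y) = y - 5 = -5 + y)
(f + q)*N(-5 - 4*(-2), A) = (-357 - 49)*(-5 + 1) = -406*(-4) = 1624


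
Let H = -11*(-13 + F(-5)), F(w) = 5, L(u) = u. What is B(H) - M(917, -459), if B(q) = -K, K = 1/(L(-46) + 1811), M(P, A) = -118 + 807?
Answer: -1216086/1765 ≈ -689.00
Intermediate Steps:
M(P, A) = 689
K = 1/1765 (K = 1/(-46 + 1811) = 1/1765 ≈ 0.00056657)
H = 88 (H = -11*(-13 + 5) = -11*(-8) = 88)
B(q) = -1/1765 (B(q) = -1*1/1765 = -1/1765)
B(H) - M(917, -459) = -1/1765 - 1*689 = -1/1765 - 689 = -1216086/1765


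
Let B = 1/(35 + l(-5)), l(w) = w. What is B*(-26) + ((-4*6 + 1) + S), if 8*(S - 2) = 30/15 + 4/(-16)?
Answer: -10391/480 ≈ -21.648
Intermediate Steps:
S = 71/32 (S = 2 + (30/15 + 4/(-16))/8 = 2 + (30*(1/15) + 4*(-1/16))/8 = 2 + (2 - ¼)/8 = 2 + (⅛)*(7/4) = 2 + 7/32 = 71/32 ≈ 2.2188)
B = 1/30 (B = 1/(35 - 5) = 1/30 ≈ 0.033333)
B*(-26) + ((-4*6 + 1) + S) = (1/30)*(-26) + ((-4*6 + 1) + 71/32) = -13/15 + ((-24 + 1) + 71/32) = -13/15 + (-23 + 71/32) = -13/15 - 665/32 = -10391/480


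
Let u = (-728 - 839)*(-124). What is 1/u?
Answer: 1/194308 ≈ 5.1465e-6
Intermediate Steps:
u = 194308 (u = -1567*(-124) = 194308)
1/u = 1/194308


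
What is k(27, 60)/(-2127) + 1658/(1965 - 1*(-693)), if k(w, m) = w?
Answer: 575800/942261 ≈ 0.61108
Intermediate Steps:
k(27, 60)/(-2127) + 1658/(1965 - 1*(-693)) = 27/(-2127) + 1658/(1965 - 1*(-693)) = 27*(-1/2127) + 1658/(1965 + 693) = -9/709 + 1658/2658 = -9/709 + 1658*(1/2658) = -9/709 + 829/1329 = 575800/942261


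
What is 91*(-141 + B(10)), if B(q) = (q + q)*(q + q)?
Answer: 23569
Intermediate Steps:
B(q) = 4*q² (B(q) = (2*q)*(2*q) = 4*q²)
91*(-141 + B(10)) = 91*(-141 + 4*10²) = 91*(-141 + 4*100) = 91*(-141 + 400) = 91*259 = 23569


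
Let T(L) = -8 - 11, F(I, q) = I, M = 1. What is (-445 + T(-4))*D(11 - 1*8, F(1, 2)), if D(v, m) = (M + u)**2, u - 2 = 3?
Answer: -16704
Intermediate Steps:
u = 5 (u = 2 + 3 = 5)
T(L) = -19
D(v, m) = 36 (D(v, m) = (1 + 5)**2 = 6**2 = 36)
(-445 + T(-4))*D(11 - 1*8, F(1, 2)) = (-445 - 19)*36 = -464*36 = -16704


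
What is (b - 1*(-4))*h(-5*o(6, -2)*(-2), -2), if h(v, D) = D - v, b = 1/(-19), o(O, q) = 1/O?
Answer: -275/19 ≈ -14.474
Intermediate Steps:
b = -1/19 ≈ -0.052632
(b - 1*(-4))*h(-5*o(6, -2)*(-2), -2) = (-1/19 - 1*(-4))*(-2 - (-5/6)*(-2)) = (-1/19 + 4)*(-2 - (-5*⅙)*(-2)) = 75*(-2 - (-5)*(-2)/6)/19 = 75*(-2 - 1*5/3)/19 = 75*(-2 - 5/3)/19 = (75/19)*(-11/3) = -275/19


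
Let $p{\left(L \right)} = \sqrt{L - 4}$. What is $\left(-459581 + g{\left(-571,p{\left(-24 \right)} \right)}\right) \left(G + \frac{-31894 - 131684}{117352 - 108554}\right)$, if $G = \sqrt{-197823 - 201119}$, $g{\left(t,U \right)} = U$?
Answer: $\frac{\left(81789 - 4399 i \sqrt{398942}\right) \left(459581 - 2 i \sqrt{7}\right)}{4399} \approx 8.5415 \cdot 10^{6} - 2.9028 \cdot 10^{8} i$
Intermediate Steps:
$p{\left(L \right)} = \sqrt{-4 + L}$
$G = i \sqrt{398942}$ ($G = \sqrt{-398942} = i \sqrt{398942} \approx 631.62 i$)
$\left(-459581 + g{\left(-571,p{\left(-24 \right)} \right)}\right) \left(G + \frac{-31894 - 131684}{117352 - 108554}\right) = \left(-459581 + \sqrt{-4 - 24}\right) \left(i \sqrt{398942} + \frac{-31894 - 131684}{117352 - 108554}\right) = \left(-459581 + \sqrt{-28}\right) \left(i \sqrt{398942} - \frac{163578}{8798}\right) = \left(-459581 + 2 i \sqrt{7}\right) \left(i \sqrt{398942} - \frac{81789}{4399}\right) = \left(-459581 + 2 i \sqrt{7}\right) \left(- \frac{81789}{4399} + i \sqrt{398942}\right)$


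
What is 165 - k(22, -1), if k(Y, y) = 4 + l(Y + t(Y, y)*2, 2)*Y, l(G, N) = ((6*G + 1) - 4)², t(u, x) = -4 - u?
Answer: -736597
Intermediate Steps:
l(G, N) = (-3 + 6*G)² (l(G, N) = ((1 + 6*G) - 4)² = (-3 + 6*G)²)
k(Y, y) = 4 + 9*Y*(-17 - 2*Y)² (k(Y, y) = 4 + (9*(-1 + 2*(Y + (-4 - Y)*2))²)*Y = 4 + (9*(-1 + 2*(Y + (-8 - 2*Y)))²)*Y = 4 + (9*(-1 + 2*(-8 - Y))²)*Y = 4 + (9*(-1 + (-16 - 2*Y))²)*Y = 4 + (9*(-17 - 2*Y)²)*Y = 4 + 9*Y*(-17 - 2*Y)²)
165 - k(22, -1) = 165 - (4 + 9*22*(17 + 2*22)²) = 165 - (4 + 9*22*(17 + 44)²) = 165 - (4 + 9*22*61²) = 165 - (4 + 9*22*3721) = 165 - (4 + 736758) = 165 - 1*736762 = 165 - 736762 = -736597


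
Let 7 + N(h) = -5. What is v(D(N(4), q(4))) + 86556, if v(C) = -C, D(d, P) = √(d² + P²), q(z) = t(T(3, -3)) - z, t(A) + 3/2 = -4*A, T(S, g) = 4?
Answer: 86556 - 5*√97/2 ≈ 86531.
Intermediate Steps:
N(h) = -12 (N(h) = -7 - 5 = -12)
t(A) = -3/2 - 4*A
q(z) = -35/2 - z (q(z) = (-3/2 - 4*4) - z = (-3/2 - 16) - z = -35/2 - z)
D(d, P) = √(P² + d²)
v(D(N(4), q(4))) + 86556 = -√((-35/2 - 1*4)² + (-12)²) + 86556 = -√((-35/2 - 4)² + 144) + 86556 = -√((-43/2)² + 144) + 86556 = -√(1849/4 + 144) + 86556 = -√(2425/4) + 86556 = -5*√97/2 + 86556 = 86556 - 5*√97/2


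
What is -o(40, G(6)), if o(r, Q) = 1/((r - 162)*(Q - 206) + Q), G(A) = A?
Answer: -1/24406 ≈ -4.0974e-5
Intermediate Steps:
o(r, Q) = 1/(Q + (-206 + Q)*(-162 + r)) (o(r, Q) = 1/((-162 + r)*(-206 + Q) + Q) = 1/((-206 + Q)*(-162 + r) + Q) = 1/(Q + (-206 + Q)*(-162 + r)))
-o(40, G(6)) = -1/(33372 - 206*40 - 161*6 + 6*40) = -1/(33372 - 8240 - 966 + 240) = -1/24406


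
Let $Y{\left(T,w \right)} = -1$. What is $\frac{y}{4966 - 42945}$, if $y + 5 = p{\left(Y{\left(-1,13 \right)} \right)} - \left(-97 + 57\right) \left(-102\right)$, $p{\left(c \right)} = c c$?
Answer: $\frac{4084}{37979} \approx 0.10753$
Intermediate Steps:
$p{\left(c \right)} = c^{2}$
$y = -4084$ ($y = -5 + \left(\left(-1\right)^{2} - \left(-97 + 57\right) \left(-102\right)\right) = -5 + \left(1 - \left(-40\right) \left(-102\right)\right) = -5 + \left(1 - 4080\right) = -5 - 4079 = -4084$)
$\frac{y}{4966 - 42945} = - \frac{4084}{4966 - 42945} = - \frac{4084}{-37979} = \left(-4084\right) \left(- \frac{1}{37979}\right) = \frac{4084}{37979}$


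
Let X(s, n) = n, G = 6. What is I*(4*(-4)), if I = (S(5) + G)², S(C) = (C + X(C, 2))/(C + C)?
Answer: -17956/25 ≈ -718.24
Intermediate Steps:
S(C) = (2 + C)/(2*C) (S(C) = (C + 2)/(C + C) = (2 + C)/((2*C)) = (2 + C)*(1/(2*C)) = (2 + C)/(2*C))
I = 4489/100 (I = ((½)*(2 + 5)/5 + 6)² = ((½)*(⅕)*7 + 6)² = (7/10 + 6)² = (67/10)² = 4489/100 ≈ 44.890)
I*(4*(-4)) = 4489*(4*(-4))/100 = (4489/100)*(-16) = -17956/25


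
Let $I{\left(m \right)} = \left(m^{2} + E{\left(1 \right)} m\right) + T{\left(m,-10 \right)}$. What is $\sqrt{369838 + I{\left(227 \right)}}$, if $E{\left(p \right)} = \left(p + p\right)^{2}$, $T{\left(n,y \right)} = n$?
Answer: $\sqrt{422502} \approx 650.0$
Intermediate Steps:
$E{\left(p \right)} = 4 p^{2}$ ($E{\left(p \right)} = \left(2 p\right)^{2} = 4 p^{2}$)
$I{\left(m \right)} = m^{2} + 5 m$ ($I{\left(m \right)} = \left(m^{2} + 4 \cdot 1^{2} m\right) + m = \left(m^{2} + 4 \cdot 1 m\right) + m = \left(m^{2} + 4 m\right) + m = m^{2} + 5 m$)
$\sqrt{369838 + I{\left(227 \right)}} = \sqrt{369838 + 227 \left(5 + 227\right)} = \sqrt{369838 + 227 \cdot 232} = \sqrt{369838 + 52664} = \sqrt{422502}$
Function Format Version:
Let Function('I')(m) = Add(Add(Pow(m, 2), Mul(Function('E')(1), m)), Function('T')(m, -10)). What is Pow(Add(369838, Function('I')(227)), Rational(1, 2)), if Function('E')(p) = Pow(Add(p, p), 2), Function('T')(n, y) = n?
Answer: Pow(422502, Rational(1, 2)) ≈ 650.00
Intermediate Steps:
Function('E')(p) = Mul(4, Pow(p, 2)) (Function('E')(p) = Pow(Mul(2, p), 2) = Mul(4, Pow(p, 2)))
Function('I')(m) = Add(Pow(m, 2), Mul(5, m)) (Function('I')(m) = Add(Add(Pow(m, 2), Mul(Mul(4, Pow(1, 2)), m)), m) = Add(Add(Pow(m, 2), Mul(Mul(4, 1), m)), m) = Add(Add(Pow(m, 2), Mul(4, m)), m) = Add(Pow(m, 2), Mul(5, m)))
Pow(Add(369838, Function('I')(227)), Rational(1, 2)) = Pow(Add(369838, Mul(227, Add(5, 227))), Rational(1, 2)) = Pow(Add(369838, Mul(227, 232)), Rational(1, 2)) = Pow(Add(369838, 52664), Rational(1, 2)) = Pow(422502, Rational(1, 2))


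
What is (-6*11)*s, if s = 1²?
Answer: -66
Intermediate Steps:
s = 1
(-6*11)*s = -6*11*1 = -66*1 = -66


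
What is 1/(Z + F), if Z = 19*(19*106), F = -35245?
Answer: 1/3021 ≈ 0.00033102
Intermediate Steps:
Z = 38266 (Z = 19*2014 = 38266)
1/(Z + F) = 1/(38266 - 35245) = 1/3021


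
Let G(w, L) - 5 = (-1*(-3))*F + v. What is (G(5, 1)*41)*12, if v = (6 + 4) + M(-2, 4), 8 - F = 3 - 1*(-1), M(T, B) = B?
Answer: 15252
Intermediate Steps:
F = 4 (F = 8 - (3 - 1*(-1)) = 8 - (3 + 1) = 8 - 1*4 = 8 - 4 = 4)
v = 14 (v = (6 + 4) + 4 = 10 + 4 = 14)
G(w, L) = 31 (G(w, L) = 5 + (-1*(-3)*4 + 14) = 5 + (3*4 + 14) = 5 + (12 + 14) = 5 + 26 = 31)
(G(5, 1)*41)*12 = (31*41)*12 = 1271*12 = 15252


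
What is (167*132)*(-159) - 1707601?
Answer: -5212597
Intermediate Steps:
(167*132)*(-159) - 1707601 = 22044*(-159) - 1707601 = -3504996 - 1707601 = -5212597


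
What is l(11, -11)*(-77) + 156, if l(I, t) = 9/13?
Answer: 1335/13 ≈ 102.69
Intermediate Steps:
l(I, t) = 9/13 (l(I, t) = 9*(1/13) = 9/13)
l(11, -11)*(-77) + 156 = (9/13)*(-77) + 156 = -693/13 + 156 = 1335/13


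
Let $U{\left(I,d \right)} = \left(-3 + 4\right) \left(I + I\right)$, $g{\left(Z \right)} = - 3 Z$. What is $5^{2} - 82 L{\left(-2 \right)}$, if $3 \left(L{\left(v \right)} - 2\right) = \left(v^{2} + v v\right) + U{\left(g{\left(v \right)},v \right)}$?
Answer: $- \frac{2057}{3} \approx -685.67$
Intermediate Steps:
$U{\left(I,d \right)} = 2 I$ ($U{\left(I,d \right)} = 1 \cdot 2 I = 2 I$)
$L{\left(v \right)} = 2 - 2 v + \frac{2 v^{2}}{3}$ ($L{\left(v \right)} = 2 + \frac{\left(v^{2} + v v\right) + 2 \left(- 3 v\right)}{3} = 2 + \frac{\left(v^{2} + v^{2}\right) - 6 v}{3} = 2 + \frac{2 v^{2} - 6 v}{3} = 2 + \frac{- 6 v + 2 v^{2}}{3} = 2 + \left(- 2 v + \frac{2 v^{2}}{3}\right) = 2 - 2 v + \frac{2 v^{2}}{3}$)
$5^{2} - 82 L{\left(-2 \right)} = 5^{2} - 82 \left(2 - -4 + \frac{2 \left(-2\right)^{2}}{3}\right) = 25 - 82 \left(2 + 4 + \frac{2}{3} \cdot 4\right) = 25 - 82 \left(2 + 4 + \frac{8}{3}\right) = 25 - \frac{2132}{3} = - \frac{2057}{3}$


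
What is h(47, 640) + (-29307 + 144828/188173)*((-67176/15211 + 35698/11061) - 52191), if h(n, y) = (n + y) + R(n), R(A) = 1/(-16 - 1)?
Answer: 16141871208688853810633/10553298267561 ≈ 1.5296e+9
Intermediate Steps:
R(A) = -1/17 (R(A) = 1/(-17) = -1/17)
h(n, y) = -1/17 + n + y (h(n, y) = (n + y) - 1/17 = -1/17 + n + y)
h(47, 640) + (-29307 + 144828/188173)*((-67176/15211 + 35698/11061) - 52191) = (-1/17 + 47 + 640) + (-29307 + 144828/188173)*((-67176/15211 + 35698/11061) - 52191) = 11678/17 + (-29307 + 144828*(1/188173))*((-67176*1/15211 + 35698*(1/11061)) - 52191) = 11678/17 + (-29307 + 144828/188173)*((-67176/15211 + 35698/11061) - 52191) = 11678/17 - 5514641283*(-200031458/168248871 - 52191)/188173 = 11678/17 - 5514641283/188173*(-8781276857819/168248871) = 11678/17 + 16141863959193726247259/10553298267561 = 16141871208688853810633/10553298267561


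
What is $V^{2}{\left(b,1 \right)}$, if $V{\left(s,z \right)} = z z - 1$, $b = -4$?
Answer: $0$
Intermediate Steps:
$V{\left(s,z \right)} = -1 + z^{2}$ ($V{\left(s,z \right)} = z^{2} - 1 = -1 + z^{2}$)
$V^{2}{\left(b,1 \right)} = \left(-1 + 1^{2}\right)^{2} = \left(-1 + 1\right)^{2} = 0^{2} = 0$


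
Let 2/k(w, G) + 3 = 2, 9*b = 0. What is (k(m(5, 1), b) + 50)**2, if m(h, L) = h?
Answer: 2304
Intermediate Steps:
b = 0 (b = (1/9)*0 = 0)
k(w, G) = -2 (k(w, G) = 2/(-3 + 2) = 2/(-1) = 2*(-1) = -2)
(k(m(5, 1), b) + 50)**2 = (-2 + 50)**2 = 48**2 = 2304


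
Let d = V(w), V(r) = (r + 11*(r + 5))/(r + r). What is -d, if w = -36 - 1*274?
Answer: -733/124 ≈ -5.9113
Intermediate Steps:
w = -310 (w = -36 - 274 = -310)
V(r) = (55 + 12*r)/(2*r) (V(r) = (r + 11*(5 + r))/((2*r)) = (r + (55 + 11*r))*(1/(2*r)) = (55 + 12*r)*(1/(2*r)) = (55 + 12*r)/(2*r))
d = 733/124 (d = 6 + (55/2)/(-310) = 6 + (55/2)*(-1/310) = 6 - 11/124 = 733/124 ≈ 5.9113)
-d = -1*733/124 = -733/124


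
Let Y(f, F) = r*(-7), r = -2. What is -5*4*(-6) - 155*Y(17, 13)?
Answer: -2050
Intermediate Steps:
Y(f, F) = 14 (Y(f, F) = -2*(-7) = 14)
-5*4*(-6) - 155*Y(17, 13) = -5*4*(-6) - 155*14 = -20*(-6) - 2170 = 120 - 2170 = -2050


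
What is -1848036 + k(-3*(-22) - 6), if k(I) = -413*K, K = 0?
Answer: -1848036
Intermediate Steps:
k(I) = 0 (k(I) = -413*0 = 0)
-1848036 + k(-3*(-22) - 6) = -1848036 + 0 = -1848036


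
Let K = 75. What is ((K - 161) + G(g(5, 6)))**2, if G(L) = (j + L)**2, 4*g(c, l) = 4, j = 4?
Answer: 3721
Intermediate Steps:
g(c, l) = 1 (g(c, l) = (1/4)*4 = 1)
G(L) = (4 + L)**2
((K - 161) + G(g(5, 6)))**2 = ((75 - 161) + (4 + 1)**2)**2 = (-86 + 5**2)**2 = (-86 + 25)**2 = (-61)**2 = 3721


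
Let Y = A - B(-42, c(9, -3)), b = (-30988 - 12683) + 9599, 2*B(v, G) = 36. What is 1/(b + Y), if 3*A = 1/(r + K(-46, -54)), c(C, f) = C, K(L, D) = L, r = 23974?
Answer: -71784/2447116559 ≈ -2.9334e-5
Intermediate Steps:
B(v, G) = 18 (B(v, G) = (1/2)*36 = 18)
A = 1/71784 (A = 1/(3*(23974 - 46)) = (1/3)/23928 = (1/3)*(1/23928) = 1/71784 ≈ 1.3931e-5)
b = -34072 (b = -43671 + 9599 = -34072)
Y = -1292111/71784 (Y = 1/71784 - 1*18 = 1/71784 - 18 = -1292111/71784 ≈ -18.000)
1/(b + Y) = 1/(-34072 - 1292111/71784) = 1/(-2447116559/71784) = -71784/2447116559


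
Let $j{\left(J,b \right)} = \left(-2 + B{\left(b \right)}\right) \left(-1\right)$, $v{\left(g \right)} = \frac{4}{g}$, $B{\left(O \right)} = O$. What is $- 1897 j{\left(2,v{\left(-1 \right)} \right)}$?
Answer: $-11382$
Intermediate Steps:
$j{\left(J,b \right)} = 2 - b$ ($j{\left(J,b \right)} = \left(-2 + b\right) \left(-1\right) = 2 - b$)
$- 1897 j{\left(2,v{\left(-1 \right)} \right)} = - 1897 \left(2 - \frac{4}{-1}\right) = - 1897 \left(2 - 4 \left(-1\right)\right) = - 1897 \left(2 - -4\right) = - 1897 \left(2 + 4\right) = \left(-1897\right) 6 = -11382$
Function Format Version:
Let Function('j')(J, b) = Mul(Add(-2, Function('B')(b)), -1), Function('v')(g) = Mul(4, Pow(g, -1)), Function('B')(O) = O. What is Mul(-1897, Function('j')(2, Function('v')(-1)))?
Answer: -11382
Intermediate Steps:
Function('j')(J, b) = Add(2, Mul(-1, b)) (Function('j')(J, b) = Mul(Add(-2, b), -1) = Add(2, Mul(-1, b)))
Mul(-1897, Function('j')(2, Function('v')(-1))) = Mul(-1897, Add(2, Mul(-1, Mul(4, Pow(-1, -1))))) = Mul(-1897, Add(2, Mul(-1, Mul(4, -1)))) = Mul(-1897, Add(2, Mul(-1, -4))) = Mul(-1897, Add(2, 4)) = Mul(-1897, 6) = -11382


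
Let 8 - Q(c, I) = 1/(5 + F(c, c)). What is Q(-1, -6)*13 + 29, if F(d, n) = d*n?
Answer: 785/6 ≈ 130.83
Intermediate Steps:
Q(c, I) = 8 - 1/(5 + c²) (Q(c, I) = 8 - 1/(5 + c*c) = 8 - 1/(5 + c²))
Q(-1, -6)*13 + 29 = ((39 + 8*(-1)²)/(5 + (-1)²))*13 + 29 = ((39 + 8*1)/(5 + 1))*13 + 29 = ((39 + 8)/6)*13 + 29 = ((⅙)*47)*13 + 29 = (47/6)*13 + 29 = 611/6 + 29 = 785/6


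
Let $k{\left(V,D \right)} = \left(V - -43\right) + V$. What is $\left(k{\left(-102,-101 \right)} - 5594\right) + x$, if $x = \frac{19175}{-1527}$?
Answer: $- \frac{8807060}{1527} \approx -5767.6$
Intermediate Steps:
$x = - \frac{19175}{1527}$ ($x = 19175 \left(- \frac{1}{1527}\right) = - \frac{19175}{1527} \approx -12.557$)
$k{\left(V,D \right)} = 43 + 2 V$ ($k{\left(V,D \right)} = \left(V + 43\right) + V = \left(43 + V\right) + V = 43 + 2 V$)
$\left(k{\left(-102,-101 \right)} - 5594\right) + x = \left(\left(43 + 2 \left(-102\right)\right) - 5594\right) - \frac{19175}{1527} = \left(\left(43 - 204\right) - 5594\right) - \frac{19175}{1527} = \left(-161 - 5594\right) - \frac{19175}{1527} = -5755 - \frac{19175}{1527} = - \frac{8807060}{1527}$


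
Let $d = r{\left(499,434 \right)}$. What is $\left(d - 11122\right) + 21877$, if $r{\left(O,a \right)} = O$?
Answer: $11254$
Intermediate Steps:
$d = 499$
$\left(d - 11122\right) + 21877 = \left(499 - 11122\right) + 21877 = -10623 + 21877 = 11254$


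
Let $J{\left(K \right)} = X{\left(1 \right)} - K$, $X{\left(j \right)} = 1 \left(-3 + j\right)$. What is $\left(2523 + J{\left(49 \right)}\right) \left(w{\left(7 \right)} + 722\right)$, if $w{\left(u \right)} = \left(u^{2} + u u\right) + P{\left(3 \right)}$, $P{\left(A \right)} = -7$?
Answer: $2009736$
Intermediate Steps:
$X{\left(j \right)} = -3 + j$
$J{\left(K \right)} = -2 - K$ ($J{\left(K \right)} = \left(-3 + 1\right) - K = -2 - K$)
$w{\left(u \right)} = -7 + 2 u^{2}$ ($w{\left(u \right)} = \left(u^{2} + u u\right) - 7 = \left(u^{2} + u^{2}\right) - 7 = 2 u^{2} - 7 = -7 + 2 u^{2}$)
$\left(2523 + J{\left(49 \right)}\right) \left(w{\left(7 \right)} + 722\right) = \left(2523 - 51\right) \left(\left(-7 + 2 \cdot 7^{2}\right) + 722\right) = \left(2523 - 51\right) \left(\left(-7 + 2 \cdot 49\right) + 722\right) = \left(2523 - 51\right) \left(\left(-7 + 98\right) + 722\right) = 2472 \left(91 + 722\right) = 2472 \cdot 813 = 2009736$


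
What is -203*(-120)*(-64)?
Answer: -1559040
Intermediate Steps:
-203*(-120)*(-64) = 24360*(-64) = -1559040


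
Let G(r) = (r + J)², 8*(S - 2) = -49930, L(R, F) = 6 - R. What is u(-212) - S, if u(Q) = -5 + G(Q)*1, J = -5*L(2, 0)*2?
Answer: 278953/4 ≈ 69738.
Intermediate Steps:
S = -24957/4 (S = 2 + (⅛)*(-49930) = 2 - 24965/4 = -24957/4 ≈ -6239.3)
J = -40 (J = -5*(6 - 1*2)*2 = -5*(6 - 2)*2 = -5*4*2 = -20*2 = -40)
G(r) = (-40 + r)² (G(r) = (r - 40)² = (-40 + r)²)
u(Q) = -5 + (-40 + Q)² (u(Q) = -5 + (-40 + Q)²*1 = -5 + (-40 + Q)²)
u(-212) - S = (-5 + (-40 - 212)²) - 1*(-24957/4) = (-5 + (-252)²) + 24957/4 = (-5 + 63504) + 24957/4 = 63499 + 24957/4 = 278953/4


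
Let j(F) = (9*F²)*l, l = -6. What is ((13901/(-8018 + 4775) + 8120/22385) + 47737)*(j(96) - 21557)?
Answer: -9725322073114646/392403 ≈ -2.4784e+10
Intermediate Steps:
j(F) = -54*F² (j(F) = (9*F²)*(-6) = -54*F²)
((13901/(-8018 + 4775) + 8120/22385) + 47737)*(j(96) - 21557) = ((13901/(-8018 + 4775) + 8120/22385) + 47737)*(-54*96² - 21557) = ((13901/(-3243) + 8120*(1/22385)) + 47737)*(-54*9216 - 21557) = ((13901*(-1/3243) + 1624/4477) + 47737)*(-497664 - 21557) = ((-13901/3243 + 1624/4477) + 47737)*(-519221) = (-56968145/14518911 + 47737)*(-519221) = (693032286262/14518911)*(-519221) = -9725322073114646/392403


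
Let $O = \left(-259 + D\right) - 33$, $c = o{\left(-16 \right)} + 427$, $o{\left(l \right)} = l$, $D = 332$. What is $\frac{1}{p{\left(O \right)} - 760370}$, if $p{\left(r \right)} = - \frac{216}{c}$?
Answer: $- \frac{137}{104170762} \approx -1.3151 \cdot 10^{-6}$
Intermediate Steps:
$c = 411$ ($c = -16 + 427 = 411$)
$O = 40$ ($O = \left(-259 + 332\right) - 33 = 73 - 33 = 40$)
$p{\left(r \right)} = - \frac{72}{137}$ ($p{\left(r \right)} = - \frac{216}{411} = \left(-216\right) \frac{1}{411} = - \frac{72}{137}$)
$\frac{1}{p{\left(O \right)} - 760370} = \frac{1}{- \frac{72}{137} - 760370} = \frac{1}{- \frac{104170762}{137}} = - \frac{137}{104170762}$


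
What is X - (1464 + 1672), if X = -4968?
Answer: -8104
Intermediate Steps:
X - (1464 + 1672) = -4968 - (1464 + 1672) = -4968 - 1*3136 = -4968 - 3136 = -8104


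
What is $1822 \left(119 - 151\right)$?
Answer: $-58304$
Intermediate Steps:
$1822 \left(119 - 151\right) = 1822 \left(-32\right) = -58304$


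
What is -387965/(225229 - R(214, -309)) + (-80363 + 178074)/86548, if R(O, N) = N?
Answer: -5770025651/9759931412 ≈ -0.59120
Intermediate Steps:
-387965/(225229 - R(214, -309)) + (-80363 + 178074)/86548 = -387965/(225229 - 1*(-309)) + (-80363 + 178074)/86548 = -387965/(225229 + 309) + 97711*(1/86548) = -387965/225538 + 97711/86548 = -5770025651/9759931412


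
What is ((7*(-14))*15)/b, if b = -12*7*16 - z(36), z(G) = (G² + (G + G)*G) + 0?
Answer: 245/872 ≈ 0.28096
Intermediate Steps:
z(G) = 3*G² (z(G) = (G² + (2*G)*G) + 0 = (G² + 2*G²) + 0 = 3*G² + 0 = 3*G²)
b = -5232 (b = -12*7*16 - 3*36² = -84*16 - 3*1296 = -1344 - 1*3888 = -1344 - 3888 = -5232)
((7*(-14))*15)/b = ((7*(-14))*15)/(-5232) = -98*15*(-1/5232) = -1470*(-1/5232) = 245/872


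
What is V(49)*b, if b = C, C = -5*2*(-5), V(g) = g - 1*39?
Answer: 500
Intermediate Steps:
V(g) = -39 + g (V(g) = g - 39 = -39 + g)
C = 50 (C = -10*(-5) = 50)
b = 50
V(49)*b = (-39 + 49)*50 = 10*50 = 500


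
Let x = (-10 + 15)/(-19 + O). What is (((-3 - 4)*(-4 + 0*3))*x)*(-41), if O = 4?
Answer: 1148/3 ≈ 382.67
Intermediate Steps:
x = -⅓ (x = (-10 + 15)/(-19 + 4) = 5/(-15) = 5*(-1/15) = -⅓ ≈ -0.33333)
(((-3 - 4)*(-4 + 0*3))*x)*(-41) = (((-3 - 4)*(-4 + 0*3))*(-⅓))*(-41) = (-7*(-4 + 0)*(-⅓))*(-41) = (-7*(-4)*(-⅓))*(-41) = (28*(-⅓))*(-41) = -28/3*(-41) = 1148/3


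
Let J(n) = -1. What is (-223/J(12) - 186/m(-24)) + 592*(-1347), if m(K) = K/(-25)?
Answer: -3189579/4 ≈ -7.9740e+5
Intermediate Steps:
m(K) = -K/25 (m(K) = K*(-1/25) = -K/25)
(-223/J(12) - 186/m(-24)) + 592*(-1347) = (-223/(-1) - 186/((-1/25*(-24)))) + 592*(-1347) = (-223*(-1) - 186/24/25) - 797424 = (223 - 186*25/24) - 797424 = (223 - 775/4) - 797424 = 117/4 - 797424 = -3189579/4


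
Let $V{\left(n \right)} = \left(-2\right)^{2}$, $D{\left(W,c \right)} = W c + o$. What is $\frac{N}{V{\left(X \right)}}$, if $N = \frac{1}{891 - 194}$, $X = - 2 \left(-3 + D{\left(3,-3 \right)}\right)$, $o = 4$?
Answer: $\frac{1}{2788} \approx 0.00035868$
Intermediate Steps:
$D{\left(W,c \right)} = 4 + W c$ ($D{\left(W,c \right)} = W c + 4 = 4 + W c$)
$X = 16$ ($X = - 2 \left(-3 + \left(4 + 3 \left(-3\right)\right)\right) = - 2 \left(-3 + \left(4 - 9\right)\right) = - 2 \left(-3 - 5\right) = \left(-2\right) \left(-8\right) = 16$)
$V{\left(n \right)} = 4$
$N = \frac{1}{697}$ ($N = \frac{1}{891 + \left(-275 + 81\right)} = \frac{1}{891 - 194} = \frac{1}{697} \approx 0.0014347$)
$\frac{N}{V{\left(X \right)}} = \frac{1}{697 \cdot 4} = \frac{1}{697} \cdot \frac{1}{4} = \frac{1}{2788}$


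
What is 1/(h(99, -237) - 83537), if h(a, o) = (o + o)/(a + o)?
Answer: -23/1921272 ≈ -1.1971e-5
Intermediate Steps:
h(a, o) = 2*o/(a + o) (h(a, o) = (2*o)/(a + o) = 2*o/(a + o))
1/(h(99, -237) - 83537) = 1/(2*(-237)/(99 - 237) - 83537) = 1/(2*(-237)/(-138) - 83537) = 1/(2*(-237)*(-1/138) - 83537) = 1/(79/23 - 83537) = 1/(-1921272/23) = -23/1921272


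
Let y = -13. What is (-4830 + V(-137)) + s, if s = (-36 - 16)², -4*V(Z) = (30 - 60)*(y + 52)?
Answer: -3667/2 ≈ -1833.5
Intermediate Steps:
V(Z) = 585/2 (V(Z) = -(30 - 60)*(-13 + 52)/4 = -(-15)*39/2 = -¼*(-1170) = 585/2)
s = 2704 (s = (-52)² = 2704)
(-4830 + V(-137)) + s = (-4830 + 585/2) + 2704 = -9075/2 + 2704 = -3667/2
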